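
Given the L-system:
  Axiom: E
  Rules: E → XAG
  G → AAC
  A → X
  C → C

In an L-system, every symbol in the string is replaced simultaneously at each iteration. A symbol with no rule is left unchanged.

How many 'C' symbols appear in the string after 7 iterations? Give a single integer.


Answer: 1

Derivation:
Step 0: E  (0 'C')
Step 1: XAG  (0 'C')
Step 2: XXAAC  (1 'C')
Step 3: XXXXC  (1 'C')
Step 4: XXXXC  (1 'C')
Step 5: XXXXC  (1 'C')
Step 6: XXXXC  (1 'C')
Step 7: XXXXC  (1 'C')


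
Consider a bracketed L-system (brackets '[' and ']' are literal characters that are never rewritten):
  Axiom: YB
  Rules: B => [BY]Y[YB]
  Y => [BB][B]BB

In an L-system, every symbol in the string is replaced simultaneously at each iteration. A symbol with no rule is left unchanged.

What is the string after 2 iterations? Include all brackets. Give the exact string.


Answer: [[BY]Y[YB][BY]Y[YB]][[BY]Y[YB]][BY]Y[YB][BY]Y[YB][[BY]Y[YB][BB][B]BB][BB][B]BB[[BB][B]BB[BY]Y[YB]]

Derivation:
Step 0: YB
Step 1: [BB][B]BB[BY]Y[YB]
Step 2: [[BY]Y[YB][BY]Y[YB]][[BY]Y[YB]][BY]Y[YB][BY]Y[YB][[BY]Y[YB][BB][B]BB][BB][B]BB[[BB][B]BB[BY]Y[YB]]


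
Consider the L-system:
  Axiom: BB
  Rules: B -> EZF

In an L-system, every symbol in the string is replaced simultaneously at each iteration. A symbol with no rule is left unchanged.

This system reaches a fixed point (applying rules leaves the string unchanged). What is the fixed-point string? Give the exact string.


Answer: EZFEZF

Derivation:
Step 0: BB
Step 1: EZFEZF
Step 2: EZFEZF  (unchanged — fixed point at step 1)


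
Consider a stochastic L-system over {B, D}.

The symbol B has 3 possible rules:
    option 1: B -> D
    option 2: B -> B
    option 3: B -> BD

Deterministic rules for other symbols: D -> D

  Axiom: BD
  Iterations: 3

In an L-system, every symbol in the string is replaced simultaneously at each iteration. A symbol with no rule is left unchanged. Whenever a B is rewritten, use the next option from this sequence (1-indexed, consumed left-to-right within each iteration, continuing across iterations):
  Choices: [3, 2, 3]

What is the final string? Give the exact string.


Answer: BDDD

Derivation:
Step 0: BD
Step 1: BDD  (used choices [3])
Step 2: BDD  (used choices [2])
Step 3: BDDD  (used choices [3])


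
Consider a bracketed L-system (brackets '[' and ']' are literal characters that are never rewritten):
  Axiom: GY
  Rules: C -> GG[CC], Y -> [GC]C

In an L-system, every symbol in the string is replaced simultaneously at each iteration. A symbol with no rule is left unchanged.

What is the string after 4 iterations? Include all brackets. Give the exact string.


Answer: G[GGG[GG[GG[CC]GG[CC]]GG[GG[CC]GG[CC]]]]GG[GG[GG[CC]GG[CC]]GG[GG[CC]GG[CC]]]

Derivation:
Step 0: GY
Step 1: G[GC]C
Step 2: G[GGG[CC]]GG[CC]
Step 3: G[GGG[GG[CC]GG[CC]]]GG[GG[CC]GG[CC]]
Step 4: G[GGG[GG[GG[CC]GG[CC]]GG[GG[CC]GG[CC]]]]GG[GG[GG[CC]GG[CC]]GG[GG[CC]GG[CC]]]


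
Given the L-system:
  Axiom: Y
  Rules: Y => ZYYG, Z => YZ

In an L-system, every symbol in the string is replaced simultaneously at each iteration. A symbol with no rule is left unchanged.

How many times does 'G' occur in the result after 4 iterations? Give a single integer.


Answer: 21

Derivation:
Step 0: Y  (0 'G')
Step 1: ZYYG  (1 'G')
Step 2: YZZYYGZYYGG  (3 'G')
Step 3: ZYYGYZYZZYYGZYYGGYZZYYGZYYGGG  (8 'G')
Step 4: YZZYYGZYYGGZYYGYZZYYGYZYZZYYGZYYGGYZZYYGZYYGGGZYYGYZYZZYYGZYYGGYZZYYGZYYGGGG  (21 'G')


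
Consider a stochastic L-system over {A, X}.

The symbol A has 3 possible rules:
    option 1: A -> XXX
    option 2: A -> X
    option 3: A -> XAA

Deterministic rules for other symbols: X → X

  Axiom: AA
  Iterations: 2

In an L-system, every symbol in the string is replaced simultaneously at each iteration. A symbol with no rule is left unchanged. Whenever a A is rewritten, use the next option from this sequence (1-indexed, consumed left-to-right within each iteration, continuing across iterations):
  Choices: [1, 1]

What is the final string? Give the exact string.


Step 0: AA
Step 1: XXXXXX  (used choices [1, 1])
Step 2: XXXXXX  (used choices [])

Answer: XXXXXX


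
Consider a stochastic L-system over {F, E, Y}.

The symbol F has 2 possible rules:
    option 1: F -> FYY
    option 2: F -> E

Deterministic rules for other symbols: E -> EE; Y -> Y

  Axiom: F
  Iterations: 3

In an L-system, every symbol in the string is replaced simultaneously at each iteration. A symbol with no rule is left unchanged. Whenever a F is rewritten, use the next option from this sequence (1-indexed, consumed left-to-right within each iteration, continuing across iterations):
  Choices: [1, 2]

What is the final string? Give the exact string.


Step 0: F
Step 1: FYY  (used choices [1])
Step 2: EYY  (used choices [2])
Step 3: EEYY  (used choices [])

Answer: EEYY


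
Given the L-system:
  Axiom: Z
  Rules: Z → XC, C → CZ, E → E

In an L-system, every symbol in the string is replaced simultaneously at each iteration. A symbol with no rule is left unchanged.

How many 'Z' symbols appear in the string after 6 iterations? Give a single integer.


Step 0: Z  (1 'Z')
Step 1: XC  (0 'Z')
Step 2: XCZ  (1 'Z')
Step 3: XCZXC  (1 'Z')
Step 4: XCZXCXCZ  (2 'Z')
Step 5: XCZXCXCZXCZXC  (3 'Z')
Step 6: XCZXCXCZXCZXCXCZXCXCZ  (5 'Z')

Answer: 5


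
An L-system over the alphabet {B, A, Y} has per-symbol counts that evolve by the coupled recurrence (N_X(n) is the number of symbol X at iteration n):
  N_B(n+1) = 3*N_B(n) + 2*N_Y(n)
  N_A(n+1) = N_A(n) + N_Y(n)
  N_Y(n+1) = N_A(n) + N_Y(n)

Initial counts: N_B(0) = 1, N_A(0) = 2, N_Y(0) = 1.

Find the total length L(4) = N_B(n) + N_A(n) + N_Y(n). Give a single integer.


Answer: 297

Derivation:
Step 0: N_B=1, N_A=2, N_Y=1, L=4
Step 1: N_B=5, N_A=3, N_Y=3, L=11
Step 2: N_B=21, N_A=6, N_Y=6, L=33
Step 3: N_B=75, N_A=12, N_Y=12, L=99
Step 4: N_B=249, N_A=24, N_Y=24, L=297


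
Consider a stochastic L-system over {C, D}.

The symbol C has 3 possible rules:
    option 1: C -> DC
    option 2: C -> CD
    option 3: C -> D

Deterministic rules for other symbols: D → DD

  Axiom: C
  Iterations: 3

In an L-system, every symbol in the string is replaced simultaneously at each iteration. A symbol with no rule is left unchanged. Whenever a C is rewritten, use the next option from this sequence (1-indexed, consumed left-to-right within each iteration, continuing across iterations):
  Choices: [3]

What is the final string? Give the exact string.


Step 0: C
Step 1: D  (used choices [3])
Step 2: DD  (used choices [])
Step 3: DDDD  (used choices [])

Answer: DDDD


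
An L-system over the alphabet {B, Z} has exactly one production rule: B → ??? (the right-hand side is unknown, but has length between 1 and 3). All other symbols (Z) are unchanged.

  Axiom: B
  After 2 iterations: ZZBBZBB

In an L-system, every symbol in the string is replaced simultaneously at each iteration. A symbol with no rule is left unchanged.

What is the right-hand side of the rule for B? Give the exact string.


Answer: ZBB

Derivation:
Trying B → ZBB:
  Step 0: B
  Step 1: ZBB
  Step 2: ZZBBZBB
Matches the given result.


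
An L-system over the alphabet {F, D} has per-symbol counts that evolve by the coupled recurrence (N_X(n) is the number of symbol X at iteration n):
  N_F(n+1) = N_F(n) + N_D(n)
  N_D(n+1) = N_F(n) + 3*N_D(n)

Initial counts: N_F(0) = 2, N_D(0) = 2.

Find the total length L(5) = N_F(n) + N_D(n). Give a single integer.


Step 0: N_F=2, N_D=2, L=4
Step 1: N_F=4, N_D=8, L=12
Step 2: N_F=12, N_D=28, L=40
Step 3: N_F=40, N_D=96, L=136
Step 4: N_F=136, N_D=328, L=464
Step 5: N_F=464, N_D=1120, L=1584

Answer: 1584


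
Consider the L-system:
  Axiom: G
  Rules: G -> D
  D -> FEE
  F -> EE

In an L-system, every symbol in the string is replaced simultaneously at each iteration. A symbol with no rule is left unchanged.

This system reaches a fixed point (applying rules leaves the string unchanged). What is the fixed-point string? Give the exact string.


Answer: EEEE

Derivation:
Step 0: G
Step 1: D
Step 2: FEE
Step 3: EEEE
Step 4: EEEE  (unchanged — fixed point at step 3)


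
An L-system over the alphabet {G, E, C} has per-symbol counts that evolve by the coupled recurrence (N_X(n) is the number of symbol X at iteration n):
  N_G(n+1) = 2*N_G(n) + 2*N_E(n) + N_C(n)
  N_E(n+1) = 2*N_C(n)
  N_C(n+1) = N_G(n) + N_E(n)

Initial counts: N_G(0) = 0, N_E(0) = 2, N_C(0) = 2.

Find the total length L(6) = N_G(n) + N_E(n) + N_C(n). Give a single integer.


Step 0: N_G=0, N_E=2, N_C=2, L=4
Step 1: N_G=6, N_E=4, N_C=2, L=12
Step 2: N_G=22, N_E=4, N_C=10, L=36
Step 3: N_G=62, N_E=20, N_C=26, L=108
Step 4: N_G=190, N_E=52, N_C=82, L=324
Step 5: N_G=566, N_E=164, N_C=242, L=972
Step 6: N_G=1702, N_E=484, N_C=730, L=2916

Answer: 2916


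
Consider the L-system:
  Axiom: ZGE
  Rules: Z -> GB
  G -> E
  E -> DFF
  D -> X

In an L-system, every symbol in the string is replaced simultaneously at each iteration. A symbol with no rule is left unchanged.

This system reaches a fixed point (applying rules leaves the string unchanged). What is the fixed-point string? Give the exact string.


Step 0: ZGE
Step 1: GBEDFF
Step 2: EBDFFXFF
Step 3: DFFBXFFXFF
Step 4: XFFBXFFXFF
Step 5: XFFBXFFXFF  (unchanged — fixed point at step 4)

Answer: XFFBXFFXFF


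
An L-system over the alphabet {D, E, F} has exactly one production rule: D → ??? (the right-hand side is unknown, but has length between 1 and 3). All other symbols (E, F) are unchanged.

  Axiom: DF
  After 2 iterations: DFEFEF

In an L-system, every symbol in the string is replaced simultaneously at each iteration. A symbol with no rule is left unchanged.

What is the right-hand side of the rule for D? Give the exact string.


Answer: DFE

Derivation:
Trying D → DFE:
  Step 0: DF
  Step 1: DFEF
  Step 2: DFEFEF
Matches the given result.


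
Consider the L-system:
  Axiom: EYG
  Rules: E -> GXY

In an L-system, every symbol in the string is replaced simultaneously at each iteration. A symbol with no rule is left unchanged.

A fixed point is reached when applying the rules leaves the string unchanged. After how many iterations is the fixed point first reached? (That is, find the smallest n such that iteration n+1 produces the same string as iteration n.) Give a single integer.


Answer: 1

Derivation:
Step 0: EYG
Step 1: GXYYG
Step 2: GXYYG  (unchanged — fixed point at step 1)


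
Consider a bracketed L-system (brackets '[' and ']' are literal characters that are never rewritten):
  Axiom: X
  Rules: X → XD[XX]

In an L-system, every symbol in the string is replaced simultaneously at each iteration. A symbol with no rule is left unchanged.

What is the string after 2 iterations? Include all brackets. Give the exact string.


Step 0: X
Step 1: XD[XX]
Step 2: XD[XX]D[XD[XX]XD[XX]]

Answer: XD[XX]D[XD[XX]XD[XX]]


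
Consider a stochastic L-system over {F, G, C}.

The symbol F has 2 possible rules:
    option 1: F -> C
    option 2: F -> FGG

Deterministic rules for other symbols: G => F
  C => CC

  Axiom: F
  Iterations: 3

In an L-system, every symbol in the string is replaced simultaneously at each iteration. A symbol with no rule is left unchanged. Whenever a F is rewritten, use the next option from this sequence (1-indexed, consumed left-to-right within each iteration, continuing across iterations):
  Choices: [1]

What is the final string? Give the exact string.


Answer: CCCC

Derivation:
Step 0: F
Step 1: C  (used choices [1])
Step 2: CC  (used choices [])
Step 3: CCCC  (used choices [])


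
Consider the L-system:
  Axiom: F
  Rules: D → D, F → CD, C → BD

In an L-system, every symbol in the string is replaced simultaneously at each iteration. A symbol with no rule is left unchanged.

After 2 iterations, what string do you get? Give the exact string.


Step 0: F
Step 1: CD
Step 2: BDD

Answer: BDD


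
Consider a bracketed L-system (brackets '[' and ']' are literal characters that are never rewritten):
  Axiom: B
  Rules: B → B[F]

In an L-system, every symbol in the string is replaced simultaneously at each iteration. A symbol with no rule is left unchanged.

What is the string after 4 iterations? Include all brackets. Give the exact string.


Answer: B[F][F][F][F]

Derivation:
Step 0: B
Step 1: B[F]
Step 2: B[F][F]
Step 3: B[F][F][F]
Step 4: B[F][F][F][F]


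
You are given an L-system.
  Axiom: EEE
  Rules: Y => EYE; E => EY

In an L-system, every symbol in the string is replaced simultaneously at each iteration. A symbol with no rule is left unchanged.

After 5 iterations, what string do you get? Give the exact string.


Answer: EYEYEEYEYEEYEYEYEEYEYEEYEYEYEEYEYEEYEYEEYEYEYEEYEYEEYEYEYEEYEYEEYEYEEYEYEYEEYEYEEYEYEYEEYEYEEYEYEYEEYEYEEYEYEEYEYEYEEYEYEEYEYEYEEYEYEEYEYEEYEYEYEEYEYEEYEYEYEEYEYEEYEYEYEEYEYEEYEYEEYEYEYEEYEYEEYEYEYEEYEYEEYEYEEY

Derivation:
Step 0: EEE
Step 1: EYEYEY
Step 2: EYEYEEYEYEEYEYE
Step 3: EYEYEEYEYEEYEYEYEEYEYEEYEYEYEEYEYEEY
Step 4: EYEYEEYEYEEYEYEYEEYEYEEYEYEYEEYEYEEYEYEEYEYEYEEYEYEEYEYEYEEYEYEEYEYEEYEYEYEEYEYEEYEYEYE
Step 5: EYEYEEYEYEEYEYEYEEYEYEEYEYEYEEYEYEEYEYEEYEYEYEEYEYEEYEYEYEEYEYEEYEYEEYEYEYEEYEYEEYEYEYEEYEYEEYEYEYEEYEYEEYEYEEYEYEYEEYEYEEYEYEYEEYEYEEYEYEEYEYEYEEYEYEEYEYEYEEYEYEEYEYEYEEYEYEEYEYEEYEYEYEEYEYEEYEYEYEEYEYEEYEYEEY


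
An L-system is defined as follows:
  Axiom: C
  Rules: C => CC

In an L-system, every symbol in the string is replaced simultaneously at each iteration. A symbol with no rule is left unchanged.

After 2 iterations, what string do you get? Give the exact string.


Answer: CCCC

Derivation:
Step 0: C
Step 1: CC
Step 2: CCCC


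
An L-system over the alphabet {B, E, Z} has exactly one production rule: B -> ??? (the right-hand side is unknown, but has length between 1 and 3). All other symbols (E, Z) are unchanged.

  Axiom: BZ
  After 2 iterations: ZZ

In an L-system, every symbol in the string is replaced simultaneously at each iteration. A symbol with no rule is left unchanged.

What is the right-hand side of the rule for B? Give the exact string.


Trying B -> Z:
  Step 0: BZ
  Step 1: ZZ
  Step 2: ZZ
Matches the given result.

Answer: Z


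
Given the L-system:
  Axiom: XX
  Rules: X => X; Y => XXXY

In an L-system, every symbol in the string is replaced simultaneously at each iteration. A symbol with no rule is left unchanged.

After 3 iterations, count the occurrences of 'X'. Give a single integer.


Answer: 2

Derivation:
Step 0: XX  (2 'X')
Step 1: XX  (2 'X')
Step 2: XX  (2 'X')
Step 3: XX  (2 'X')


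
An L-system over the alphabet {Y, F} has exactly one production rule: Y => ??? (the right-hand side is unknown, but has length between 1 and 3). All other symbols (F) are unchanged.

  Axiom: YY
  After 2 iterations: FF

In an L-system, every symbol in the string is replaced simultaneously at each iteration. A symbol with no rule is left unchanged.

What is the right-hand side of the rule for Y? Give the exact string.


Answer: F

Derivation:
Trying Y => F:
  Step 0: YY
  Step 1: FF
  Step 2: FF
Matches the given result.


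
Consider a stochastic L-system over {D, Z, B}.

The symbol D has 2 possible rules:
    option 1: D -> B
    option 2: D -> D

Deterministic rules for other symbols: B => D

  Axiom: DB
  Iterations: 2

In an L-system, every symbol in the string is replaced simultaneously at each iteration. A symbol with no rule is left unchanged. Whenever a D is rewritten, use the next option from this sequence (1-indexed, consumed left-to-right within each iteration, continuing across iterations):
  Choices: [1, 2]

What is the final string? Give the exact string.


Answer: DD

Derivation:
Step 0: DB
Step 1: BD  (used choices [1])
Step 2: DD  (used choices [2])


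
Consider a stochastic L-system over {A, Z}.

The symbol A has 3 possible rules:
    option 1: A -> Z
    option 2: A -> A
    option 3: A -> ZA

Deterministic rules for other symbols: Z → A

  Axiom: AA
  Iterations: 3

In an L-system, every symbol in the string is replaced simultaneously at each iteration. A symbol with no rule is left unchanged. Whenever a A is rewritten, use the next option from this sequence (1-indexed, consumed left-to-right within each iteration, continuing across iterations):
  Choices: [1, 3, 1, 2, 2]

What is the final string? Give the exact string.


Answer: AAA

Derivation:
Step 0: AA
Step 1: ZZA  (used choices [1, 3])
Step 2: AAZ  (used choices [1])
Step 3: AAA  (used choices [2, 2])


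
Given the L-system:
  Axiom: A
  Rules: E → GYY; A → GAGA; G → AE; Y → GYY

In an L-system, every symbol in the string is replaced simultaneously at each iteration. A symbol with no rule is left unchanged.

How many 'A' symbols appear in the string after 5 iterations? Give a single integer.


Answer: 132

Derivation:
Step 0: A  (1 'A')
Step 1: GAGA  (2 'A')
Step 2: AEGAGAAEGAGA  (6 'A')
Step 3: GAGAGYYAEGAGAAEGAGAGAGAGYYAEGAGAAEGAGA  (16 'A')
Step 4: AEGAGAAEGAGAAEGYYGYYGAGAGYYAEGAGAAEGAGAGAGAGYYAEGAGAAEGAGAAEGAGAAEGAGAAEGYYGYYGAGAGYYAEGAGAAEGAGAGAGAGYYAEGAGAAEGAGA  (46 'A')
Step 5: GAGAGYYAEGAGAAEGAGAGAGAGYYAEGAGAAEGAGAGAGAGYYAEGYYGYYAEGYYGYYAEGAGAAEGAGAAEGYYGYYGAGAGYYAEGAGAAEGAGAGAGAGYYAEGAGAAEGAGAAEGAGAAEGAGAAEGYYGYYGAGAGYYAEGAGAAEGAGAGAGAGYYAEGAGAAEGAGAGAGAGYYAEGAGAAEGAGAGAGAGYYAEGAGAAEGAGAGAGAGYYAEGYYGYYAEGYYGYYAEGAGAAEGAGAAEGYYGYYGAGAGYYAEGAGAAEGAGAGAGAGYYAEGAGAAEGAGAAEGAGAAEGAGAAEGYYGYYGAGAGYYAEGAGAAEGAGAGAGAGYYAEGAGAAEGAGA  (132 'A')


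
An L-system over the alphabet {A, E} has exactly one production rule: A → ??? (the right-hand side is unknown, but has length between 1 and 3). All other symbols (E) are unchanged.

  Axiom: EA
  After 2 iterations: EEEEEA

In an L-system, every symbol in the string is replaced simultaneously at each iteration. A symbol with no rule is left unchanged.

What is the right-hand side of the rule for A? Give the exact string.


Answer: EEA

Derivation:
Trying A → EEA:
  Step 0: EA
  Step 1: EEEA
  Step 2: EEEEEA
Matches the given result.


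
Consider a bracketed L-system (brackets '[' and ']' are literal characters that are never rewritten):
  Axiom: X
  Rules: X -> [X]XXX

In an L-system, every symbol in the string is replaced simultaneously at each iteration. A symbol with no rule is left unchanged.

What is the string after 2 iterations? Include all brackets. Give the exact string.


Step 0: X
Step 1: [X]XXX
Step 2: [[X]XXX][X]XXX[X]XXX[X]XXX

Answer: [[X]XXX][X]XXX[X]XXX[X]XXX


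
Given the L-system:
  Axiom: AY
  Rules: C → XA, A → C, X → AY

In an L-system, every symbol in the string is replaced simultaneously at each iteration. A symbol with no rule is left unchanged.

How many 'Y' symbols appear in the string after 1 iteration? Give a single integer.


Step 0: AY  (1 'Y')
Step 1: CY  (1 'Y')

Answer: 1


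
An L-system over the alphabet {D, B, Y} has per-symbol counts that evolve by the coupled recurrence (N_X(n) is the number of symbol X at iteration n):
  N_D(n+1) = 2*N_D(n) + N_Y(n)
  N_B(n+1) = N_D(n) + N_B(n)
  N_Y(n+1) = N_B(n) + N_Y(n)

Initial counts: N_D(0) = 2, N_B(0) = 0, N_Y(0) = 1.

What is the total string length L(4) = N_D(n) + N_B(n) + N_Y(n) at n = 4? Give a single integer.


Answer: 131

Derivation:
Step 0: N_D=2, N_B=0, N_Y=1, L=3
Step 1: N_D=5, N_B=2, N_Y=1, L=8
Step 2: N_D=11, N_B=7, N_Y=3, L=21
Step 3: N_D=25, N_B=18, N_Y=10, L=53
Step 4: N_D=60, N_B=43, N_Y=28, L=131


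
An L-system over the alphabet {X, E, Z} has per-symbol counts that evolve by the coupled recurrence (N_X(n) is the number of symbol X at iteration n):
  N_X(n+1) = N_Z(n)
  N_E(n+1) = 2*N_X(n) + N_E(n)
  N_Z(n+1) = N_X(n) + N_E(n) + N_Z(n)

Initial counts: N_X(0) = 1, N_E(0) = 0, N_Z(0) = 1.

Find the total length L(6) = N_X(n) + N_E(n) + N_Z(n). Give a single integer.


Step 0: N_X=1, N_E=0, N_Z=1, L=2
Step 1: N_X=1, N_E=2, N_Z=2, L=5
Step 2: N_X=2, N_E=4, N_Z=5, L=11
Step 3: N_X=5, N_E=8, N_Z=11, L=24
Step 4: N_X=11, N_E=18, N_Z=24, L=53
Step 5: N_X=24, N_E=40, N_Z=53, L=117
Step 6: N_X=53, N_E=88, N_Z=117, L=258

Answer: 258


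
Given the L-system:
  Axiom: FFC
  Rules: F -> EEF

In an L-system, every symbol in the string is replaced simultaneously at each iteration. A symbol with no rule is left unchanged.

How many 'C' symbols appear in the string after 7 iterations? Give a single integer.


Answer: 1

Derivation:
Step 0: FFC  (1 'C')
Step 1: EEFEEFC  (1 'C')
Step 2: EEEEFEEEEFC  (1 'C')
Step 3: EEEEEEFEEEEEEFC  (1 'C')
Step 4: EEEEEEEEFEEEEEEEEFC  (1 'C')
Step 5: EEEEEEEEEEFEEEEEEEEEEFC  (1 'C')
Step 6: EEEEEEEEEEEEFEEEEEEEEEEEEFC  (1 'C')
Step 7: EEEEEEEEEEEEEEFEEEEEEEEEEEEEEFC  (1 'C')


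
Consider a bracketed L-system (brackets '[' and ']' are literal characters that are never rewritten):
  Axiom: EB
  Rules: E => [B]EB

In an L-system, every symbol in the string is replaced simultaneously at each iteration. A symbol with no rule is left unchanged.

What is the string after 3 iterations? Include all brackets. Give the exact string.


Answer: [B][B][B]EBBBB

Derivation:
Step 0: EB
Step 1: [B]EBB
Step 2: [B][B]EBBB
Step 3: [B][B][B]EBBBB


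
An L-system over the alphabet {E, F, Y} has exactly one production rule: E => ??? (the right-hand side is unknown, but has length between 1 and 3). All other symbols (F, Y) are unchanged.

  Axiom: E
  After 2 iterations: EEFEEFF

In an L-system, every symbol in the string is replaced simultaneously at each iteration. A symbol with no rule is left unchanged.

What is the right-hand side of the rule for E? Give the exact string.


Trying E => EEF:
  Step 0: E
  Step 1: EEF
  Step 2: EEFEEFF
Matches the given result.

Answer: EEF


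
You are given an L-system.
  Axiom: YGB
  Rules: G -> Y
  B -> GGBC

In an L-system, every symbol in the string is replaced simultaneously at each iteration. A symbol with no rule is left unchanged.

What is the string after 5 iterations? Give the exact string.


Answer: YYYYYYYYYYGGBCCCCC

Derivation:
Step 0: YGB
Step 1: YYGGBC
Step 2: YYYYGGBCC
Step 3: YYYYYYGGBCCC
Step 4: YYYYYYYYGGBCCCC
Step 5: YYYYYYYYYYGGBCCCCC


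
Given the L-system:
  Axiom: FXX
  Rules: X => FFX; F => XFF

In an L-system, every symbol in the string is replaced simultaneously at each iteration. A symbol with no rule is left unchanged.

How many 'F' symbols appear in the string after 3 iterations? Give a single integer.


Step 0: FXX  (1 'F')
Step 1: XFFFFXFFX  (6 'F')
Step 2: FFXXFFXFFXFFXFFFFXXFFXFFFFX  (18 'F')
Step 3: XFFXFFFFXFFXXFFXFFFFXXFFXFFFFXXFFXFFFFXXFFXFFXFFXFFFFXFFXXFFXFFFFXXFFXFFXFFXFFFFX  (54 'F')

Answer: 54


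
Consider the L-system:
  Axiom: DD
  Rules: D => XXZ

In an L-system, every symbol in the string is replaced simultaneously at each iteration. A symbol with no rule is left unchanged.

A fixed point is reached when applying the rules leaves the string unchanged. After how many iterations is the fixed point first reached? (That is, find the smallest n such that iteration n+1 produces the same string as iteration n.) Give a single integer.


Answer: 1

Derivation:
Step 0: DD
Step 1: XXZXXZ
Step 2: XXZXXZ  (unchanged — fixed point at step 1)


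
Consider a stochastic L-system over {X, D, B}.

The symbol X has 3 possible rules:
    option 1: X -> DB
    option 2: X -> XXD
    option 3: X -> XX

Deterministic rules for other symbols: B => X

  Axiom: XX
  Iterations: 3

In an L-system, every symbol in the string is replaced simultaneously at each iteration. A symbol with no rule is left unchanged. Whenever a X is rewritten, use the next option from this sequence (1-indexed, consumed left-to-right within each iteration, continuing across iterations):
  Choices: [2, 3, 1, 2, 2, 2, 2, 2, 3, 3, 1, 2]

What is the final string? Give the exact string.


Answer: DXXXDXXDDDXXXXDDBXXDD

Derivation:
Step 0: XX
Step 1: XXDXX  (used choices [2, 3])
Step 2: DBXXDDXXDXXD  (used choices [1, 2, 2, 2])
Step 3: DXXXDXXDDDXXXXDDBXXDD  (used choices [2, 2, 3, 3, 1, 2])


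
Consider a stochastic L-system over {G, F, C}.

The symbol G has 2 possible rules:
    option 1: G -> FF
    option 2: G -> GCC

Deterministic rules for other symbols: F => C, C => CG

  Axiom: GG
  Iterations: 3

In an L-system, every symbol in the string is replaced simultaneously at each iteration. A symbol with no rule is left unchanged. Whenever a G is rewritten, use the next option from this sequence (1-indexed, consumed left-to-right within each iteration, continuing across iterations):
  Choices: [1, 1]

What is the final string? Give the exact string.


Step 0: GG
Step 1: FFFF  (used choices [1, 1])
Step 2: CCCC  (used choices [])
Step 3: CGCGCGCG  (used choices [])

Answer: CGCGCGCG


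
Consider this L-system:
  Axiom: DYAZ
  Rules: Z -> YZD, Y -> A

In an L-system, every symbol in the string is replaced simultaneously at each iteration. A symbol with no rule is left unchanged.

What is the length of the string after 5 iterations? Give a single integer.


Step 0: length = 4
Step 1: length = 6
Step 2: length = 8
Step 3: length = 10
Step 4: length = 12
Step 5: length = 14

Answer: 14


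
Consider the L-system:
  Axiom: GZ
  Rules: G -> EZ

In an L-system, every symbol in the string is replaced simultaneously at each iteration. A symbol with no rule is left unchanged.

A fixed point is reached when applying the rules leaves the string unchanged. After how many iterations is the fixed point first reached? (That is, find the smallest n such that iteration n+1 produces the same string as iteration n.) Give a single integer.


Answer: 1

Derivation:
Step 0: GZ
Step 1: EZZ
Step 2: EZZ  (unchanged — fixed point at step 1)


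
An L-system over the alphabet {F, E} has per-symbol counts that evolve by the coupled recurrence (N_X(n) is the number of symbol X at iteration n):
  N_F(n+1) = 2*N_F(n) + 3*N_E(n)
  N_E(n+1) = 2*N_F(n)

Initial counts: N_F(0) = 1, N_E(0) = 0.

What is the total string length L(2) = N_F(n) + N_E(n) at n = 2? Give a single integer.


Answer: 14

Derivation:
Step 0: N_F=1, N_E=0, L=1
Step 1: N_F=2, N_E=2, L=4
Step 2: N_F=10, N_E=4, L=14


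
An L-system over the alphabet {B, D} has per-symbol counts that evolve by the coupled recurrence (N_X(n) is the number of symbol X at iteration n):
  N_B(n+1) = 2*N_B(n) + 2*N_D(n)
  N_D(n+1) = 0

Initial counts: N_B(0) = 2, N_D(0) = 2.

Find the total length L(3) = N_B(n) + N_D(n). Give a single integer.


Answer: 32

Derivation:
Step 0: N_B=2, N_D=2, L=4
Step 1: N_B=8, N_D=0, L=8
Step 2: N_B=16, N_D=0, L=16
Step 3: N_B=32, N_D=0, L=32


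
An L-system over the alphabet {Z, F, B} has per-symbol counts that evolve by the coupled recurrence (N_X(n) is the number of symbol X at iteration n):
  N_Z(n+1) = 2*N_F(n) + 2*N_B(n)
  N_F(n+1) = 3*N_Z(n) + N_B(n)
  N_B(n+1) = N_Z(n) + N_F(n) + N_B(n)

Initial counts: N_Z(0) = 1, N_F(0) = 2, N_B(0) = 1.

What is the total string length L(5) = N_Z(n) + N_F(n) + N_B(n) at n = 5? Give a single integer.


Step 0: N_Z=1, N_F=2, N_B=1, L=4
Step 1: N_Z=6, N_F=4, N_B=4, L=14
Step 2: N_Z=16, N_F=22, N_B=14, L=52
Step 3: N_Z=72, N_F=62, N_B=52, L=186
Step 4: N_Z=228, N_F=268, N_B=186, L=682
Step 5: N_Z=908, N_F=870, N_B=682, L=2460

Answer: 2460


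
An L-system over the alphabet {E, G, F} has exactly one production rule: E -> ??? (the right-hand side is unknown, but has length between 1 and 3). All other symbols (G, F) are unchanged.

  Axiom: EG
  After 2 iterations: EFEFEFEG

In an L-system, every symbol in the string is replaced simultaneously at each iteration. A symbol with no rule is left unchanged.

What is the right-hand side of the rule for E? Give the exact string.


Answer: EFE

Derivation:
Trying E -> EFE:
  Step 0: EG
  Step 1: EFEG
  Step 2: EFEFEFEG
Matches the given result.


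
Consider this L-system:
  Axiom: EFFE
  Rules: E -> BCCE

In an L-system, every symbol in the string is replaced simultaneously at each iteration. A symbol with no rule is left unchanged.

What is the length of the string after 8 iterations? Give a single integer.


Step 0: length = 4
Step 1: length = 10
Step 2: length = 16
Step 3: length = 22
Step 4: length = 28
Step 5: length = 34
Step 6: length = 40
Step 7: length = 46
Step 8: length = 52

Answer: 52


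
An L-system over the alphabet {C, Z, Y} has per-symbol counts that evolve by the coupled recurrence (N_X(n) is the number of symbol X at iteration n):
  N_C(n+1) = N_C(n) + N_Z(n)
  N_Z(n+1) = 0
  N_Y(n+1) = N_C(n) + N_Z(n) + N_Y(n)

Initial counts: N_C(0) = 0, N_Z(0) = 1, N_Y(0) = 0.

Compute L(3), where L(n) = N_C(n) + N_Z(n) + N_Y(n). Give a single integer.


Step 0: N_C=0, N_Z=1, N_Y=0, L=1
Step 1: N_C=1, N_Z=0, N_Y=1, L=2
Step 2: N_C=1, N_Z=0, N_Y=2, L=3
Step 3: N_C=1, N_Z=0, N_Y=3, L=4

Answer: 4


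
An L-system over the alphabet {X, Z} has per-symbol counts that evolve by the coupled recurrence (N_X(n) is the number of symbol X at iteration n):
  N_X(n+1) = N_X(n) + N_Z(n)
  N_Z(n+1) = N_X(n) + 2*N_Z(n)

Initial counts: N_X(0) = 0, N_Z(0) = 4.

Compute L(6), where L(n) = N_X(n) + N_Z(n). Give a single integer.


Step 0: N_X=0, N_Z=4, L=4
Step 1: N_X=4, N_Z=8, L=12
Step 2: N_X=12, N_Z=20, L=32
Step 3: N_X=32, N_Z=52, L=84
Step 4: N_X=84, N_Z=136, L=220
Step 5: N_X=220, N_Z=356, L=576
Step 6: N_X=576, N_Z=932, L=1508

Answer: 1508


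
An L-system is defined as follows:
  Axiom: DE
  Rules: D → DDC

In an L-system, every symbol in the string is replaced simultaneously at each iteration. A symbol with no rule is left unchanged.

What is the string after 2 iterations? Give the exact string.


Answer: DDCDDCCE

Derivation:
Step 0: DE
Step 1: DDCE
Step 2: DDCDDCCE


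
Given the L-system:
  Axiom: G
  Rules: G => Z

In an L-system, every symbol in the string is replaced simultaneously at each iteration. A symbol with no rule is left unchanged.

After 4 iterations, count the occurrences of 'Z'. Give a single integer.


Answer: 1

Derivation:
Step 0: G  (0 'Z')
Step 1: Z  (1 'Z')
Step 2: Z  (1 'Z')
Step 3: Z  (1 'Z')
Step 4: Z  (1 'Z')


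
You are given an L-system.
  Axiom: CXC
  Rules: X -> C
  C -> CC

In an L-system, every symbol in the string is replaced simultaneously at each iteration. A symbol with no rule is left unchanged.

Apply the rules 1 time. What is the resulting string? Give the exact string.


Answer: CCCCC

Derivation:
Step 0: CXC
Step 1: CCCCC


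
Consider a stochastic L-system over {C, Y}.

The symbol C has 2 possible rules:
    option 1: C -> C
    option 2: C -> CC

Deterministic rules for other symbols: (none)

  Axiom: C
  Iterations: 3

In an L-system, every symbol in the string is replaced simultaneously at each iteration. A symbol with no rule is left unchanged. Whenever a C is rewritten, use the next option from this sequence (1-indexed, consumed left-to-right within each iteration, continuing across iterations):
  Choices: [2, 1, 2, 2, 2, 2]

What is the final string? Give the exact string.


Step 0: C
Step 1: CC  (used choices [2])
Step 2: CCC  (used choices [1, 2])
Step 3: CCCCCC  (used choices [2, 2, 2])

Answer: CCCCCC


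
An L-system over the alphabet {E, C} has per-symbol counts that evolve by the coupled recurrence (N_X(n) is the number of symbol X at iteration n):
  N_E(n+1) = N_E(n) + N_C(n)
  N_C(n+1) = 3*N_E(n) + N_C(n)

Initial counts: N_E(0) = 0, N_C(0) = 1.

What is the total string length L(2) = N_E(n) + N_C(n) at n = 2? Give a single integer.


Step 0: N_E=0, N_C=1, L=1
Step 1: N_E=1, N_C=1, L=2
Step 2: N_E=2, N_C=4, L=6

Answer: 6


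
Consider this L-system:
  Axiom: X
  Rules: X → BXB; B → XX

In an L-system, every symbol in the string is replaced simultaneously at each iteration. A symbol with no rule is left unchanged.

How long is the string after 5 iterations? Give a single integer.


Step 0: length = 1
Step 1: length = 3
Step 2: length = 7
Step 3: length = 19
Step 4: length = 47
Step 5: length = 123

Answer: 123


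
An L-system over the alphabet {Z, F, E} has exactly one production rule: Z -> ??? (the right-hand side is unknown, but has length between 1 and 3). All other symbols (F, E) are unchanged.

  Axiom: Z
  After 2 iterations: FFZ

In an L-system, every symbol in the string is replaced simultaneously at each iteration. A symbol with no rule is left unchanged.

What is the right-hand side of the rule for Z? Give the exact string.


Trying Z -> FZ:
  Step 0: Z
  Step 1: FZ
  Step 2: FFZ
Matches the given result.

Answer: FZ


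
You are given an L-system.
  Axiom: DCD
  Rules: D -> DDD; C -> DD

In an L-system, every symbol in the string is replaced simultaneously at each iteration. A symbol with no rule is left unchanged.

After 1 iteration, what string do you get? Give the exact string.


Step 0: DCD
Step 1: DDDDDDDD

Answer: DDDDDDDD


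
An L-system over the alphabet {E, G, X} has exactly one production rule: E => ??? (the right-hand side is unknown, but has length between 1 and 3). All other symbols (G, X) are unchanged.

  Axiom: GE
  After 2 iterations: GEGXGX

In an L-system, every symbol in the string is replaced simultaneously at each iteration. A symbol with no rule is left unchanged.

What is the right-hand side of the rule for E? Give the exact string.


Trying E => EGX:
  Step 0: GE
  Step 1: GEGX
  Step 2: GEGXGX
Matches the given result.

Answer: EGX


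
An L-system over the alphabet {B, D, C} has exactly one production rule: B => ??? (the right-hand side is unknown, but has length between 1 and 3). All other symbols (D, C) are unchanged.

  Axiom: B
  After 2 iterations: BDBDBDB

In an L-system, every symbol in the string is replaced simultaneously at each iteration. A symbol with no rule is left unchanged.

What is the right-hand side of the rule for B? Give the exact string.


Trying B => BDB:
  Step 0: B
  Step 1: BDB
  Step 2: BDBDBDB
Matches the given result.

Answer: BDB


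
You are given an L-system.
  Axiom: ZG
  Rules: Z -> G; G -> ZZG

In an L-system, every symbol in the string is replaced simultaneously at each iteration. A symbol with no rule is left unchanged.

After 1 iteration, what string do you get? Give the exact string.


Step 0: ZG
Step 1: GZZG

Answer: GZZG


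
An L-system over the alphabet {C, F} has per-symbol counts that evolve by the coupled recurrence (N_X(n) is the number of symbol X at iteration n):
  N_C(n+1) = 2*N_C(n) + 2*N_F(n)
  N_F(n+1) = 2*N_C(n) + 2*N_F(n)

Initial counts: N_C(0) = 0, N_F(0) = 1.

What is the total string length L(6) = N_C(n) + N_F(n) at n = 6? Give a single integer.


Answer: 4096

Derivation:
Step 0: N_C=0, N_F=1, L=1
Step 1: N_C=2, N_F=2, L=4
Step 2: N_C=8, N_F=8, L=16
Step 3: N_C=32, N_F=32, L=64
Step 4: N_C=128, N_F=128, L=256
Step 5: N_C=512, N_F=512, L=1024
Step 6: N_C=2048, N_F=2048, L=4096


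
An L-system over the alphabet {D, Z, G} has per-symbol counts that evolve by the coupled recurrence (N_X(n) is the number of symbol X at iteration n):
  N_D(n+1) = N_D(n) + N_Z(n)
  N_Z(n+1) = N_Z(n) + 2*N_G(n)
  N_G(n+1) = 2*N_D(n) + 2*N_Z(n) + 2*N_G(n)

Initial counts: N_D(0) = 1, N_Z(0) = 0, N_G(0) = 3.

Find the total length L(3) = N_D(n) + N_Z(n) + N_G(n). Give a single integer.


Step 0: N_D=1, N_Z=0, N_G=3, L=4
Step 1: N_D=1, N_Z=6, N_G=8, L=15
Step 2: N_D=7, N_Z=22, N_G=30, L=59
Step 3: N_D=29, N_Z=82, N_G=118, L=229

Answer: 229


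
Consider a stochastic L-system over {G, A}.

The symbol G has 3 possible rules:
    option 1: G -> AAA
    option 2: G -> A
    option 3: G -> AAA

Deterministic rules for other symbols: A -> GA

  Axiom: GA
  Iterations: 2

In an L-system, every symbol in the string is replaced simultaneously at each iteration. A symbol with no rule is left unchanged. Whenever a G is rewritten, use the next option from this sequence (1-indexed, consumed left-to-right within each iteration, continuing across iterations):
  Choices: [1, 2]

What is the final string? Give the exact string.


Answer: GAGAGAAGA

Derivation:
Step 0: GA
Step 1: AAAGA  (used choices [1])
Step 2: GAGAGAAGA  (used choices [2])


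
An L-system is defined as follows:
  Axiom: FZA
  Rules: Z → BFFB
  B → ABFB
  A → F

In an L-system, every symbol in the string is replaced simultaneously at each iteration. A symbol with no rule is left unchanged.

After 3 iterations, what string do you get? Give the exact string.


Step 0: FZA
Step 1: FBFFBF
Step 2: FABFBFFABFBF
Step 3: FFABFBFABFBFFFABFBFABFBF

Answer: FFABFBFABFBFFFABFBFABFBF


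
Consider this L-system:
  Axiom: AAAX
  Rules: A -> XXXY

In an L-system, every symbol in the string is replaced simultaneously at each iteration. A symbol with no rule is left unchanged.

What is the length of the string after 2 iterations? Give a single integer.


Step 0: length = 4
Step 1: length = 13
Step 2: length = 13

Answer: 13


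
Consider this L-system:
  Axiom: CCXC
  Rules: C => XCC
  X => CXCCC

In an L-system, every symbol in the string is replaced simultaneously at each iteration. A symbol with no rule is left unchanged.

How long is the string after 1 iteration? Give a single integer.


Answer: 14

Derivation:
Step 0: length = 4
Step 1: length = 14


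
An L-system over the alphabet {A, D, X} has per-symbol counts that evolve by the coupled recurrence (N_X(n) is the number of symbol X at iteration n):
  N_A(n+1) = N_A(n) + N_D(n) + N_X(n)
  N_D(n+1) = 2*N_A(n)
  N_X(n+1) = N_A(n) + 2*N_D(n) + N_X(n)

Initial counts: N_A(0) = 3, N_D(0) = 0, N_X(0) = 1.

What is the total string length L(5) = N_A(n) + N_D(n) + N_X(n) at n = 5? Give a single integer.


Step 0: N_A=3, N_D=0, N_X=1, L=4
Step 1: N_A=4, N_D=6, N_X=4, L=14
Step 2: N_A=14, N_D=8, N_X=20, L=42
Step 3: N_A=42, N_D=28, N_X=50, L=120
Step 4: N_A=120, N_D=84, N_X=148, L=352
Step 5: N_A=352, N_D=240, N_X=436, L=1028

Answer: 1028


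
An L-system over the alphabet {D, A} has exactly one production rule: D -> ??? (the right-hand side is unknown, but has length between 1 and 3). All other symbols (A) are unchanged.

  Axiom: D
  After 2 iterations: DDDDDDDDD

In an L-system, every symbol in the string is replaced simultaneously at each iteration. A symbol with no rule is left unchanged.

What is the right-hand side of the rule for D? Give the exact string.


Trying D -> DDD:
  Step 0: D
  Step 1: DDD
  Step 2: DDDDDDDDD
Matches the given result.

Answer: DDD


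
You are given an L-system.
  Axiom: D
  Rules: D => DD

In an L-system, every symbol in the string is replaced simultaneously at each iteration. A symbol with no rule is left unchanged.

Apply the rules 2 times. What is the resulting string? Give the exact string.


Answer: DDDD

Derivation:
Step 0: D
Step 1: DD
Step 2: DDDD


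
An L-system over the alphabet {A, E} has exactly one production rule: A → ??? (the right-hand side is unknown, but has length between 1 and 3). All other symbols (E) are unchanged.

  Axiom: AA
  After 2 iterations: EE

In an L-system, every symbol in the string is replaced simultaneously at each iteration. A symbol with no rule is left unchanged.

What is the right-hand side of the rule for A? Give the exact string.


Trying A → E:
  Step 0: AA
  Step 1: EE
  Step 2: EE
Matches the given result.

Answer: E


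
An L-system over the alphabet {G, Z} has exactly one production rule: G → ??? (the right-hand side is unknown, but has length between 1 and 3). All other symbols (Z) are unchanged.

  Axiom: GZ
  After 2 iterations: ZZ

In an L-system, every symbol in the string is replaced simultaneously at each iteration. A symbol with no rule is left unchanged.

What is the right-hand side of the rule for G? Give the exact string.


Answer: Z

Derivation:
Trying G → Z:
  Step 0: GZ
  Step 1: ZZ
  Step 2: ZZ
Matches the given result.


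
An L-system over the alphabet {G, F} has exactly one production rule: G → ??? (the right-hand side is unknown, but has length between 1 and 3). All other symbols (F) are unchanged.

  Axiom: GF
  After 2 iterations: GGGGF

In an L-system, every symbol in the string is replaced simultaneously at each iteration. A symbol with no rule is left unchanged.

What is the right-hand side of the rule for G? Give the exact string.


Trying G → GG:
  Step 0: GF
  Step 1: GGF
  Step 2: GGGGF
Matches the given result.

Answer: GG


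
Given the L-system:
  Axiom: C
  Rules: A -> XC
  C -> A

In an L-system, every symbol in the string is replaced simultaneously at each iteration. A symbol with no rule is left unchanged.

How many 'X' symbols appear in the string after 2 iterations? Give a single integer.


Step 0: C  (0 'X')
Step 1: A  (0 'X')
Step 2: XC  (1 'X')

Answer: 1
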